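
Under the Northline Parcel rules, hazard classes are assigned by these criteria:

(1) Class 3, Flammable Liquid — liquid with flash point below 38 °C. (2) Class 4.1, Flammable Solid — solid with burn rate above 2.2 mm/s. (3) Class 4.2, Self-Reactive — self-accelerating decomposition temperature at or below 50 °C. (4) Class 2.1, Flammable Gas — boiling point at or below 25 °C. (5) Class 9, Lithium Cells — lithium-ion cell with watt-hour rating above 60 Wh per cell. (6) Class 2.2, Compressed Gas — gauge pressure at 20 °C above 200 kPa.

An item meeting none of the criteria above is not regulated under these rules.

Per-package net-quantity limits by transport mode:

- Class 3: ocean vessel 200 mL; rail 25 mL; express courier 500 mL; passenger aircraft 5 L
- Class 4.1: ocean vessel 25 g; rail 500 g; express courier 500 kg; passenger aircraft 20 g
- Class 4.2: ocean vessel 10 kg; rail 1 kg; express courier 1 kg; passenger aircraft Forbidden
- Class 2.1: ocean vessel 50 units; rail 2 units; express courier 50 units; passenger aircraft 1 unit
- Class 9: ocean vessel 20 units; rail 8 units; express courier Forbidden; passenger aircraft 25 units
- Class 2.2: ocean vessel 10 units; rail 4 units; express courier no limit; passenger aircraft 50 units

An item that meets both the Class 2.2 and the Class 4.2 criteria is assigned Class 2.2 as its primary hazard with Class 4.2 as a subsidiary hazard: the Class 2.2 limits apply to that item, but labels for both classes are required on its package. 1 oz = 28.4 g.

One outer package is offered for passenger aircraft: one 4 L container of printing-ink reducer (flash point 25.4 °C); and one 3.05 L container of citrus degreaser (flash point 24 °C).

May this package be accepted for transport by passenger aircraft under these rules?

No

Flash point 25.4 °C meets the Class 3 criterion (Flammable Liquid), so the printing-ink reducer is Class 3.
Citrus degreaser: flash point 24 °C < 38 °C → Class 3 (Flammable Liquid).
Total Class 3: 4 L + 3.05 L = 7.05 L.
7.05 L exceeds the passenger aircraft limit of 5 L for Class 3.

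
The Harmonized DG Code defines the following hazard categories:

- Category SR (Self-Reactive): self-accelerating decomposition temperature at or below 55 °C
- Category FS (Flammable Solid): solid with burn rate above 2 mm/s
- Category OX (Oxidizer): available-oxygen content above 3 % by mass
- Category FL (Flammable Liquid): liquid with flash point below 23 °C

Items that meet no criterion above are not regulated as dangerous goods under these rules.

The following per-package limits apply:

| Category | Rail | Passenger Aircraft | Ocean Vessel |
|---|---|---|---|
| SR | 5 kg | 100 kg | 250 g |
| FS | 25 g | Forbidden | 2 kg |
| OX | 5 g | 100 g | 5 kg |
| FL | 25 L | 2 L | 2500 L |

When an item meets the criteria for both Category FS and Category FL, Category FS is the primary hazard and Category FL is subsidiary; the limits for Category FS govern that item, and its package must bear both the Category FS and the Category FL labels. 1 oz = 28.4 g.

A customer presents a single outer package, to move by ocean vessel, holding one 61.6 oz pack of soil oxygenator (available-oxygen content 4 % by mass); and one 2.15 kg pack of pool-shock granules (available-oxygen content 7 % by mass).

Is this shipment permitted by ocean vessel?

Yes

With available-oxygen content 4 % by mass (> 3 % by mass), the soil oxygenator falls in Category OX.
With available-oxygen content 7 % by mass (> 3 % by mass), the pool-shock granules fall in Category OX.
Total Category OX: (one 61.6 oz pack = 1749.44 g) + 2.15 kg = 3899.44 g.
3899.44 g is within the ocean vessel limit of 5 kg for Category OX.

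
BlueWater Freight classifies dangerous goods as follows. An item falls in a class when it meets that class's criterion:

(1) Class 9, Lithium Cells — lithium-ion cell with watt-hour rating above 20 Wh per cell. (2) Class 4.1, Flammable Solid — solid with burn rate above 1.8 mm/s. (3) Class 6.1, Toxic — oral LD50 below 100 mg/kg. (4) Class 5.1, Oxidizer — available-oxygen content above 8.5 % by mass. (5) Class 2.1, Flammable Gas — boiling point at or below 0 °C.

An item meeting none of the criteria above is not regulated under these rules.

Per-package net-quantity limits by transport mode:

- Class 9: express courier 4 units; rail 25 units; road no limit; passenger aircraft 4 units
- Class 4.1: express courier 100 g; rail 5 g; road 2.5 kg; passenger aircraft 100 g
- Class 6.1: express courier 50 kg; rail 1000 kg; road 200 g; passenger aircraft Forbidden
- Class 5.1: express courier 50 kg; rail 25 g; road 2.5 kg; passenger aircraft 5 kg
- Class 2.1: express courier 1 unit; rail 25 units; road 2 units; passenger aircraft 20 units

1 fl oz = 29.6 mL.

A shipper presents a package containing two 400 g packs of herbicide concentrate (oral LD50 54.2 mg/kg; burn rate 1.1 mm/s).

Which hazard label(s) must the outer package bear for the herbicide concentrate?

Class 6.1

With oral LD50 54.2 mg/kg (< 100 mg/kg), the herbicide concentrate falls in Class 6.1.
Only the Class 6.1 label is required.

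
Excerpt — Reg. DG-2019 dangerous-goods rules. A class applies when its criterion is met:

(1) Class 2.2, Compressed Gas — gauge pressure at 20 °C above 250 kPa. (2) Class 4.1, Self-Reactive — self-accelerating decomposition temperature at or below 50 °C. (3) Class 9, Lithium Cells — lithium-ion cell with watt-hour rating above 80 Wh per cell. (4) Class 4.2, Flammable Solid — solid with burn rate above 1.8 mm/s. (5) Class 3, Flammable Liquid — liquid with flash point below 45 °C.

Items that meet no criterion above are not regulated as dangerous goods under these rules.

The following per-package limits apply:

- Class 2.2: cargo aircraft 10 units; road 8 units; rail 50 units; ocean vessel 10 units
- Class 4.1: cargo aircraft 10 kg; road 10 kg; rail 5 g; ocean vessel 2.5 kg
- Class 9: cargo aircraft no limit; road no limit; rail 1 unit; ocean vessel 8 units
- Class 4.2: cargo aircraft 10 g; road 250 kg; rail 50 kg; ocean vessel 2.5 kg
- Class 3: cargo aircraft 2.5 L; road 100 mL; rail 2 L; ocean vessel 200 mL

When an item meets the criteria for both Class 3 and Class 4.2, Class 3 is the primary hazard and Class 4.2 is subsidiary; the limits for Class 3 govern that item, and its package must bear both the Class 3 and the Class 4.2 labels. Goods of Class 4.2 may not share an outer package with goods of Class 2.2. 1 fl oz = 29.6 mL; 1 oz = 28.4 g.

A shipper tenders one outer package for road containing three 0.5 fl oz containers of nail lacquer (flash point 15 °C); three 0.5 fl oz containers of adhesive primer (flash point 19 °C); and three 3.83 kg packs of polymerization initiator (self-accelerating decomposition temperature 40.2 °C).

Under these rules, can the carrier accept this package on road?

No

Flash point 15 °C meets the Class 3 criterion (Flammable Liquid), so the nail lacquer is Class 3.
The adhesive primer has flash point 19 °C, which is < 45 °C, so it is Class 3 (Flammable Liquid).
Self-accelerating decomposition temperature 40.2 °C meets the Class 4.1 criterion (Self-Reactive), so the polymerization initiator is Class 4.1.
Total Class 3: (three 0.5 fl oz containers = 44.4 mL) + (three 0.5 fl oz containers = 44.4 mL) = 88.8 mL.
That is within the Class 3 road limit of 100 mL.
Class 4.1 quantity: three 3.83 kg packs = 11.49 kg.
That exceeds the Class 4.1 road limit of 10 kg.
The segregation rule (Class 4.2 with Class 2.2) does not apply to Class 3 with Class 4.1.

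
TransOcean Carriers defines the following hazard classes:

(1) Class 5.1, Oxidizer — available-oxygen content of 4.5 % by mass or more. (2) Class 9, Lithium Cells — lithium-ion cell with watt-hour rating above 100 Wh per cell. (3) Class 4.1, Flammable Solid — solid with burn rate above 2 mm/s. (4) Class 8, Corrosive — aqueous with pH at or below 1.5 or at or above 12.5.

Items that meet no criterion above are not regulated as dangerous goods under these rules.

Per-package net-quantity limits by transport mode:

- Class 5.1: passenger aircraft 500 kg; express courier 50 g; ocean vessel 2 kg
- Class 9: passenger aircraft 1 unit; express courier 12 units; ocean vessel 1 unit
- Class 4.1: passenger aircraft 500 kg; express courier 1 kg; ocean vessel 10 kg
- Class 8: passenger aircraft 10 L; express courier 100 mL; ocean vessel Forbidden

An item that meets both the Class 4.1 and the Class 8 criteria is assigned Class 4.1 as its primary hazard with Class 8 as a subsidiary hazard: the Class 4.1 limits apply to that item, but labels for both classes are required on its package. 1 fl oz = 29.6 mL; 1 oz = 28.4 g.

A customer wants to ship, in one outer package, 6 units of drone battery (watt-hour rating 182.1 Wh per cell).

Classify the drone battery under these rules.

Class 9

The drone battery has watt-hour rating 182.1 Wh per cell, which is > 100 Wh per cell, so it is Class 9 (Lithium Cells).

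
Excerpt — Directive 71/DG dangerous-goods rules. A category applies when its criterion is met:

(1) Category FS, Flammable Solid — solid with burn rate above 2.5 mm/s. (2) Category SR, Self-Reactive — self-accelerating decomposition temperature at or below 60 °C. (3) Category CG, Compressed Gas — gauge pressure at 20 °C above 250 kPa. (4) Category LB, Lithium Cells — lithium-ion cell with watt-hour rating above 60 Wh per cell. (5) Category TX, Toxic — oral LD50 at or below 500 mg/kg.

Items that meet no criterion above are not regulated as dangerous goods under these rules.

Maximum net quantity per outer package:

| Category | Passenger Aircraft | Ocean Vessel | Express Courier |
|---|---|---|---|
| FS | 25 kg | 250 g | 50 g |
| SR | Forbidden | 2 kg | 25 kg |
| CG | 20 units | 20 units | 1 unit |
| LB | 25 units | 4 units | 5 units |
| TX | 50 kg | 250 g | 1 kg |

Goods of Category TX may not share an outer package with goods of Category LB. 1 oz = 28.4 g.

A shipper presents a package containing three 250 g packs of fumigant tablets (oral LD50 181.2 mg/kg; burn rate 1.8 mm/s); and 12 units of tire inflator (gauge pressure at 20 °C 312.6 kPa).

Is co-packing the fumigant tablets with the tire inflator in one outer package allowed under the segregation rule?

The fumigant tablets have oral LD50 181.2 mg/kg, which is ≤ 500 mg/kg, so they are Category TX (Toxic).
With gauge pressure at 20 °C 312.6 kPa (> 250 kPa), the tire inflator falls in Category CG.
No segregation rule bars Category TX with Category CG.

Yes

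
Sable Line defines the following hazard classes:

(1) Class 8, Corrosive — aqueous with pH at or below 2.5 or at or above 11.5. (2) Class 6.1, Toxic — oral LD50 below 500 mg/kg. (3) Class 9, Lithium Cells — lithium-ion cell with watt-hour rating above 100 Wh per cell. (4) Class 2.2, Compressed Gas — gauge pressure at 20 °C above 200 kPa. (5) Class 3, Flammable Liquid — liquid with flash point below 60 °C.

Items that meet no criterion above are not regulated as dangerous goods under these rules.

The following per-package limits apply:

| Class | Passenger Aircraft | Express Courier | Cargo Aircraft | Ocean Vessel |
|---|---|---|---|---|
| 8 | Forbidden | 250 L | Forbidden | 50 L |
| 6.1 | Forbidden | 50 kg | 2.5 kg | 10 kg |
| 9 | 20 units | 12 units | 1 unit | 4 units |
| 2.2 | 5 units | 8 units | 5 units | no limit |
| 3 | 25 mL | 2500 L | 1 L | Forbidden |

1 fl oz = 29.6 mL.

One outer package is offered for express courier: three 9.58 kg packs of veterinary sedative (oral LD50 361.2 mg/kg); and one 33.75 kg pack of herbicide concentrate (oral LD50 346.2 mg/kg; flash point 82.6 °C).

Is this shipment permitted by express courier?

No

The veterinary sedative has oral LD50 361.2 mg/kg, which is < 500 mg/kg, so it is Class 6.1 (Toxic).
Herbicide concentrate: oral LD50 346.2 mg/kg < 500 mg/kg → Class 6.1 (Toxic).
Class 6.1 net quantity: (three 9.58 kg packs = 28.74 kg) + 33.75 kg = 62.49 kg.
62.49 kg > 50 kg (express courier limit, Class 6.1) — over the limit.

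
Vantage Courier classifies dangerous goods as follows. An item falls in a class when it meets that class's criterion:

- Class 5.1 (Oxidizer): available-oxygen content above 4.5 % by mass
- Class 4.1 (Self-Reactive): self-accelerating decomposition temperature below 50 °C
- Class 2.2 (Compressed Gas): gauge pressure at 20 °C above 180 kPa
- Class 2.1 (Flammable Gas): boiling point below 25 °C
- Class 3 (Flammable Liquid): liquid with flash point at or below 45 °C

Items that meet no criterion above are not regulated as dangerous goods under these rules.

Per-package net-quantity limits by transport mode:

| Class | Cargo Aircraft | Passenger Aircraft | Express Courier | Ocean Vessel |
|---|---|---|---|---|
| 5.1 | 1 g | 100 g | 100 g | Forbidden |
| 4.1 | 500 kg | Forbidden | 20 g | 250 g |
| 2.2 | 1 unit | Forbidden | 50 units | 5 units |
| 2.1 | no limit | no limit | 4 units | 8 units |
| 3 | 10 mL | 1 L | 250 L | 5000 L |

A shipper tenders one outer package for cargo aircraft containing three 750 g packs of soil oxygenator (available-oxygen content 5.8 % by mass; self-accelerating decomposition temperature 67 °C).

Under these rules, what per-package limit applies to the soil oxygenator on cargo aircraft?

With available-oxygen content 5.8 % by mass (> 4.5 % by mass), the soil oxygenator falls in Class 5.1.
The cargo aircraft limit for Class 5.1 is 1 g.

1 g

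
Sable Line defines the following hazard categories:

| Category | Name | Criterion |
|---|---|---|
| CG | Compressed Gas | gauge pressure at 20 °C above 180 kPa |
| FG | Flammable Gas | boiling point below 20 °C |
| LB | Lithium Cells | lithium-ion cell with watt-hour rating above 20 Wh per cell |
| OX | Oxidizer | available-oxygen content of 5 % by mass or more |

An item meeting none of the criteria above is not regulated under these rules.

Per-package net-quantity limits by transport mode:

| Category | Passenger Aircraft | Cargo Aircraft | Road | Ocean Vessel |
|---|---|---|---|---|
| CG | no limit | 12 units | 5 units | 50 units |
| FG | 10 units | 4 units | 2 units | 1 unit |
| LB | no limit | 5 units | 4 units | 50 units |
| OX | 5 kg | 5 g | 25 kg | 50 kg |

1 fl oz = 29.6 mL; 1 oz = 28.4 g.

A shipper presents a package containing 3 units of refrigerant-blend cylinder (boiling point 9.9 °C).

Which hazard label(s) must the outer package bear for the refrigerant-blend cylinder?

Category FG

With boiling point 9.9 °C (< 20 °C), the refrigerant-blend cylinder falls in Category FG.
Only the Category FG label is required.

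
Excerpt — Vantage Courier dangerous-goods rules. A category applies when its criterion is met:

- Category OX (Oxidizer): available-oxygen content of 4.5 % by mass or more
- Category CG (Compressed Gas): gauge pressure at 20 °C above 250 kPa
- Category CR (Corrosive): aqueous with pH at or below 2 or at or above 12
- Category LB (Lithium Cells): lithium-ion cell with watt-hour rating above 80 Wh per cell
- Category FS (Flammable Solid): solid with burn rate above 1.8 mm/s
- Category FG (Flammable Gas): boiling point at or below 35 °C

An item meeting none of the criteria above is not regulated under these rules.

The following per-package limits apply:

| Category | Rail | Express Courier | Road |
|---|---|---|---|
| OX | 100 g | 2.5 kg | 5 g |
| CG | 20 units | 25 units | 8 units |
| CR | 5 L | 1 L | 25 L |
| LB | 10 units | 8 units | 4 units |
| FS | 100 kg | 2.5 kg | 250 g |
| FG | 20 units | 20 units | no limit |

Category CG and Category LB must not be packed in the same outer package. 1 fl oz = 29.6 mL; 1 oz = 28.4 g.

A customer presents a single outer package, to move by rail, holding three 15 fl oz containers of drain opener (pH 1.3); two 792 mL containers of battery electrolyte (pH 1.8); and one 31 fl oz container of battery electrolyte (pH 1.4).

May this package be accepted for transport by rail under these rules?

Yes

With pH 1.3 (≤ 2), the drain opener falls in Category CR.
Battery electrolyte: pH 1.8 ≤ 2 → Category CR (Corrosive).
pH 1.4 meets the Category CR criterion (Corrosive), so the battery electrolyte is Category CR.
Total Category CR: (three 15 fl oz containers = 1.332 L) + (two 792 mL containers = 1.584 L) + (one 31 fl oz container = 917.6 mL) = 3833.6 mL.
3833.6 mL ≤ 5 L (rail limit, Category CR) — within limit.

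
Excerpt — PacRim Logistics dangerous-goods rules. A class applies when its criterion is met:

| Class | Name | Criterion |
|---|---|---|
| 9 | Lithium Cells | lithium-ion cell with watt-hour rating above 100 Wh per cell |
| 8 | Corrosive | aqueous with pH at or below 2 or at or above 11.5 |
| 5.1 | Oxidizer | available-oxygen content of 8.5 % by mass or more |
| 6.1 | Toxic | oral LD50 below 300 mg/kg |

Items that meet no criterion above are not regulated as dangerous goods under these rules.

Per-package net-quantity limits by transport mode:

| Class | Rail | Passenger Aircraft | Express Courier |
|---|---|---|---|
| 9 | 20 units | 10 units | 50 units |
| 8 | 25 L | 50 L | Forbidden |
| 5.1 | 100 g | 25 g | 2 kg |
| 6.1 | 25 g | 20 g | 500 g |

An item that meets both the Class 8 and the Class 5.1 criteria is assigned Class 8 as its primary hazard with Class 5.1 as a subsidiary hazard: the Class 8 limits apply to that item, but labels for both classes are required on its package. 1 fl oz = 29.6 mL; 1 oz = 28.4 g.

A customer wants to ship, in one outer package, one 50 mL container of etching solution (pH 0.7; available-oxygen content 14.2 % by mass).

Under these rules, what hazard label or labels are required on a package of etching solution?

Etching solution: pH 0.7 ≤ 2 → Class 8 (Corrosive).
With available-oxygen content 14.2 % by mass (≥ 8.5 % by mass), the etching solution falls in Class 5.1.
By the precedence rule Class 8 is primary and Class 5.1 is subsidiary, and that rule requires both labels on the package.

Class 5.1 and 8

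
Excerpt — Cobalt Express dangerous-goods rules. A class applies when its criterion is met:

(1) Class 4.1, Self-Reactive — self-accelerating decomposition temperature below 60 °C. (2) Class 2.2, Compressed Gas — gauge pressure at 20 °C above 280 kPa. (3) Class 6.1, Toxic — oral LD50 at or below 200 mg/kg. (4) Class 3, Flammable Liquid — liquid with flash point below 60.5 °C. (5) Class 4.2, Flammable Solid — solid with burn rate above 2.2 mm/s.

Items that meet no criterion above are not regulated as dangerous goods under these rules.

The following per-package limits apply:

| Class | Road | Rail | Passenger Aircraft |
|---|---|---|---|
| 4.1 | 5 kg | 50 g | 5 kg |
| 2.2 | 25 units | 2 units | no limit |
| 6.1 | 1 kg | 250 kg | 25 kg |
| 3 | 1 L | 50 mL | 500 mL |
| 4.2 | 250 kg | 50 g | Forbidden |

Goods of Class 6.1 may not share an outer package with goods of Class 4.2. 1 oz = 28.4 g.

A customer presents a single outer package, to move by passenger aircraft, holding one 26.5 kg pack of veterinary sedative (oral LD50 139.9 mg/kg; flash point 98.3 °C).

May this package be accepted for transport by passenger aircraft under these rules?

Oral LD50 139.9 mg/kg meets the Class 6.1 criterion (Toxic), so the veterinary sedative is Class 6.1.
Class 6.1 quantity: 26.5 kg.
26.5 kg > 25 kg (passenger aircraft limit, Class 6.1) — over the limit.

No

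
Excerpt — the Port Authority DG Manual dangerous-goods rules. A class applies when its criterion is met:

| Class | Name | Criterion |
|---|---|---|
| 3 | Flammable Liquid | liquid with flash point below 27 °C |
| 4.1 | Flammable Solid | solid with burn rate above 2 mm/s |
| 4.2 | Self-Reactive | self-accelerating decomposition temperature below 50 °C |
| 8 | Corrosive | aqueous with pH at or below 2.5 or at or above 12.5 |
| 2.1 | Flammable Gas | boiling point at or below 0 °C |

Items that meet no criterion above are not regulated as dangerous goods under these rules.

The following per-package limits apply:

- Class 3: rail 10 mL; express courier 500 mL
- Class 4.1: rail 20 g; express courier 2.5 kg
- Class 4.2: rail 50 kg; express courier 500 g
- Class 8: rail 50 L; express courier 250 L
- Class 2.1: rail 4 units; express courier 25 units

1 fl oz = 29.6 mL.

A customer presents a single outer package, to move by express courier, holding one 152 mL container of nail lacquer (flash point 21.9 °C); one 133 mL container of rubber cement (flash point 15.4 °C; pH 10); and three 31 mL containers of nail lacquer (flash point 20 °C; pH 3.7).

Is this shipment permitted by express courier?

Yes

Nail lacquer: flash point 21.9 °C < 27 °C → Class 3 (Flammable Liquid).
With flash point 15.4 °C (< 27 °C), the rubber cement falls in Class 3.
With flash point 20 °C (< 27 °C), the nail lacquer falls in Class 3.
Total Class 3: 152 mL + 133 mL + (three 31 mL containers = 93 mL) = 378 mL.
378 mL is within the express courier limit of 500 mL for Class 3.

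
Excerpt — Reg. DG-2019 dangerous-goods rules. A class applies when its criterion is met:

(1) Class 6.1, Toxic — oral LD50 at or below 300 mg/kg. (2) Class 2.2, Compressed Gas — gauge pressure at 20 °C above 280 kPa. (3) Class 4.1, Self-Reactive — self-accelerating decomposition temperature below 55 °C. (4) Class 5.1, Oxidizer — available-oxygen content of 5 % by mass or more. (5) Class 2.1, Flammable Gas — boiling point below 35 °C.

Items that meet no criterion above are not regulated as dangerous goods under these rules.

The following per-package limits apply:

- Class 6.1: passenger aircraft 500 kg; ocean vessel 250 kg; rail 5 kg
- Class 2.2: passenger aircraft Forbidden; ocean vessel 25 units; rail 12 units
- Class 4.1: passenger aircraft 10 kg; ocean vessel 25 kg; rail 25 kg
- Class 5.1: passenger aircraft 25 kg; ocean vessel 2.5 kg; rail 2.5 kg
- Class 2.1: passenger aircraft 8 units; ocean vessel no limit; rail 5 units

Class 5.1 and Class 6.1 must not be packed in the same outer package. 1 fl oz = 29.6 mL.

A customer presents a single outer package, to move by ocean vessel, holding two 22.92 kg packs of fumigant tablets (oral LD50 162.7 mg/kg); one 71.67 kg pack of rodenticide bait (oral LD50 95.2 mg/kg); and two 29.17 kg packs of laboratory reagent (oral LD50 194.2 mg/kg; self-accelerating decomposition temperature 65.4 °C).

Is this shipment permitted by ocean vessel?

Yes

The fumigant tablets have oral LD50 162.7 mg/kg, which is ≤ 300 mg/kg, so they are Class 6.1 (Toxic).
Oral LD50 95.2 mg/kg meets the Class 6.1 criterion (Toxic), so the rodenticide bait is Class 6.1.
The laboratory reagent has oral LD50 194.2 mg/kg, which is ≤ 300 mg/kg, so it is Class 6.1 (Toxic).
Class 6.1 net quantity: (two 22.92 kg packs = 45.84 kg) + 71.67 kg + (two 29.17 kg packs = 58.34 kg) = 175.85 kg.
175.85 kg ≤ 250 kg (ocean vessel limit, Class 6.1) — within limit.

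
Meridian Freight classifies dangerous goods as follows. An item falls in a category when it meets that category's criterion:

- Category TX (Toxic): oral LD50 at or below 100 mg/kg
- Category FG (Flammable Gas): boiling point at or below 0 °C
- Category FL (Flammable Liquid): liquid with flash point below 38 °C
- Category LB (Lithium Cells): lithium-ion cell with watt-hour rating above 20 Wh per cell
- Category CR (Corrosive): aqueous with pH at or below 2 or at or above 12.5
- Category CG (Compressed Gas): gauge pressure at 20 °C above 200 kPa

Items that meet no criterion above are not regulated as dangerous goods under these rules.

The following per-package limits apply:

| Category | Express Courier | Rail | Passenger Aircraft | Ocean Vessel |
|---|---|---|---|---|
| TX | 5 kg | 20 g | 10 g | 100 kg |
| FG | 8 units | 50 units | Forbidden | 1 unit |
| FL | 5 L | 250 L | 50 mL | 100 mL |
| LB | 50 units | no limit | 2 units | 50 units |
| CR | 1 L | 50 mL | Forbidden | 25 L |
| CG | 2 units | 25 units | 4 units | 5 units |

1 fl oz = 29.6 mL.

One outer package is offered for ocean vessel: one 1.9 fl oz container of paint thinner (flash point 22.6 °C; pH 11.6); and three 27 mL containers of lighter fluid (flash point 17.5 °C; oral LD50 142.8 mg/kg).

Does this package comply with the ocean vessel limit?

No

With flash point 22.6 °C (< 38 °C), the paint thinner falls in Category FL.
Flash point 17.5 °C meets the Category FL criterion (Flammable Liquid), so the lighter fluid is Category FL.
Category FL net quantity: (one 1.9 fl oz container = 56.24 mL) + (three 27 mL containers = 81 mL) = 137.24 mL.
137.24 mL > 100 mL (ocean vessel limit, Category FL) — over the limit.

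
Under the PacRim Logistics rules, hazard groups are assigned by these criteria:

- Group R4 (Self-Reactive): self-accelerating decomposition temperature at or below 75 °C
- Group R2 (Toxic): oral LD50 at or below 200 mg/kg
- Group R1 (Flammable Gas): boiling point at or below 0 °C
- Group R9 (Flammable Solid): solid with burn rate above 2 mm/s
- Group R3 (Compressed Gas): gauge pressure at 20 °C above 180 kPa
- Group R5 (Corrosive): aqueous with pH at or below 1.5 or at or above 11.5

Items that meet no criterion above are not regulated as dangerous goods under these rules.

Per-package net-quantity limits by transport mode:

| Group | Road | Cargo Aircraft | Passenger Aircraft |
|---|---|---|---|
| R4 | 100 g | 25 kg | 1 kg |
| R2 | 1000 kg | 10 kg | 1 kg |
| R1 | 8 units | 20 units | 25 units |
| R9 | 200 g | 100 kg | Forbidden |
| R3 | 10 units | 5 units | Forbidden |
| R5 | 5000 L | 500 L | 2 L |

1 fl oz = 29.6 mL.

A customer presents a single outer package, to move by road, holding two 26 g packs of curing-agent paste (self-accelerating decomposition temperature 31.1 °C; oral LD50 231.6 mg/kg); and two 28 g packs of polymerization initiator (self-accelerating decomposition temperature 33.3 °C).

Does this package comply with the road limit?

Self-accelerating decomposition temperature 31.1 °C meets the Group R4 criterion (Self-Reactive), so the curing-agent paste is Group R4.
Polymerization initiator: self-accelerating decomposition temperature 33.3 °C ≤ 75 °C → Group R4 (Self-Reactive).
Group R4 net quantity: (two 26 g packs = 52 g) + (two 28 g packs = 56 g) = 108 g.
108 g exceeds the road limit of 100 g for Group R4.

No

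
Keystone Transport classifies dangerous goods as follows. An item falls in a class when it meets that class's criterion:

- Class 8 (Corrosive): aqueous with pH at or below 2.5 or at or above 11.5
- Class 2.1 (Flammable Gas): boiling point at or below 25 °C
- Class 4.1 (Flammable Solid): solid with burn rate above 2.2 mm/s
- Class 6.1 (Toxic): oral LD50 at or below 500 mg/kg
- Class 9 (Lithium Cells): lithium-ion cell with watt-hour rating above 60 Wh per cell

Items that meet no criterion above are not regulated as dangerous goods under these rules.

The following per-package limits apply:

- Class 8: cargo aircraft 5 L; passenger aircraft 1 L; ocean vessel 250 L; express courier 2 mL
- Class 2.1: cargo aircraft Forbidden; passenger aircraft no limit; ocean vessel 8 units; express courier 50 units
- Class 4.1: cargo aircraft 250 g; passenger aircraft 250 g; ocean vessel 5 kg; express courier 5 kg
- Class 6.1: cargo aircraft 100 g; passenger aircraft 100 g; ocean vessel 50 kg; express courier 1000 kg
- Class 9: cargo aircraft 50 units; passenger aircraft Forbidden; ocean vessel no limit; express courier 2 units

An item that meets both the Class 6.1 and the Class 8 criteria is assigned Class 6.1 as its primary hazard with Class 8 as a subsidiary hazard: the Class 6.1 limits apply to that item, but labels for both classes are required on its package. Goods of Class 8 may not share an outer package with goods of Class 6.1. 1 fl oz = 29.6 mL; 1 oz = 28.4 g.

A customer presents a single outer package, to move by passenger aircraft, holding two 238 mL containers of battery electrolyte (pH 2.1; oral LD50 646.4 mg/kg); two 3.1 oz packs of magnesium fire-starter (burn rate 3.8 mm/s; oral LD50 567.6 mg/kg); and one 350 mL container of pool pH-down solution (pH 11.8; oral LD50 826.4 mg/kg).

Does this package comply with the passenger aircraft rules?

Yes

The battery electrolyte has pH 2.1, which is ≤ 2.5, so it is Class 8 (Corrosive).
Magnesium fire-starter: burn rate 3.8 mm/s > 2.2 mm/s → Class 4.1 (Flammable Solid).
Pool pH-down solution: pH 11.8 ≥ 11.5 → Class 8 (Corrosive).
Class 8 net quantity: (two 238 mL containers = 476 mL) + 350 mL = 826 mL.
That is within the Class 8 passenger aircraft limit of 1 L.
Class 4.1 quantity: two 3.1 oz packs = 176.08 g.
That is within the Class 4.1 passenger aircraft limit of 250 g.
The segregation rule (Class 8 with Class 6.1) does not apply to Class 8 with Class 4.1.
Every hazard class is within its passenger aircraft limit and no segregation rule is violated.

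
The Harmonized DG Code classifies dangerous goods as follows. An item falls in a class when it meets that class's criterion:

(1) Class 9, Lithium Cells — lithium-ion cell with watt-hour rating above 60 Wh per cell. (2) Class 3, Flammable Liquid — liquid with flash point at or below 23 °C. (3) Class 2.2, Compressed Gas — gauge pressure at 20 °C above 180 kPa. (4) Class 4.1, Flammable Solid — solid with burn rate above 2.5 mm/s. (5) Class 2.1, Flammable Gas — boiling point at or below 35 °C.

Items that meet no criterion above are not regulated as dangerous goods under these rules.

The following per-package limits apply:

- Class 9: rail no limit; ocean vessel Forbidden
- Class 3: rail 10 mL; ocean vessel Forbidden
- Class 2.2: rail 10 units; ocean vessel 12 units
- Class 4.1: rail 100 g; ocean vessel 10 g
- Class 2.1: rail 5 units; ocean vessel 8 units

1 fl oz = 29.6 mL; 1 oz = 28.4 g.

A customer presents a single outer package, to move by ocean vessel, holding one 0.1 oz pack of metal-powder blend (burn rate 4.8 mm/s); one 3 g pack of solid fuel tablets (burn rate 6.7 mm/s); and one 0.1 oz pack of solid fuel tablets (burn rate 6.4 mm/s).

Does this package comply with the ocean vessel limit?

Yes

Burn rate 4.8 mm/s meets the Class 4.1 criterion (Flammable Solid), so the metal-powder blend is Class 4.1.
Solid fuel tablets: burn rate 6.7 mm/s > 2.5 mm/s → Class 4.1 (Flammable Solid).
With burn rate 6.4 mm/s (> 2.5 mm/s), the solid fuel tablets fall in Class 4.1.
Class 4.1 net quantity: (one 0.1 oz pack = 2.84 g) + 3 g + (one 0.1 oz pack = 2.84 g) = 8.68 g.
That is within the Class 4.1 ocean vessel limit of 10 g.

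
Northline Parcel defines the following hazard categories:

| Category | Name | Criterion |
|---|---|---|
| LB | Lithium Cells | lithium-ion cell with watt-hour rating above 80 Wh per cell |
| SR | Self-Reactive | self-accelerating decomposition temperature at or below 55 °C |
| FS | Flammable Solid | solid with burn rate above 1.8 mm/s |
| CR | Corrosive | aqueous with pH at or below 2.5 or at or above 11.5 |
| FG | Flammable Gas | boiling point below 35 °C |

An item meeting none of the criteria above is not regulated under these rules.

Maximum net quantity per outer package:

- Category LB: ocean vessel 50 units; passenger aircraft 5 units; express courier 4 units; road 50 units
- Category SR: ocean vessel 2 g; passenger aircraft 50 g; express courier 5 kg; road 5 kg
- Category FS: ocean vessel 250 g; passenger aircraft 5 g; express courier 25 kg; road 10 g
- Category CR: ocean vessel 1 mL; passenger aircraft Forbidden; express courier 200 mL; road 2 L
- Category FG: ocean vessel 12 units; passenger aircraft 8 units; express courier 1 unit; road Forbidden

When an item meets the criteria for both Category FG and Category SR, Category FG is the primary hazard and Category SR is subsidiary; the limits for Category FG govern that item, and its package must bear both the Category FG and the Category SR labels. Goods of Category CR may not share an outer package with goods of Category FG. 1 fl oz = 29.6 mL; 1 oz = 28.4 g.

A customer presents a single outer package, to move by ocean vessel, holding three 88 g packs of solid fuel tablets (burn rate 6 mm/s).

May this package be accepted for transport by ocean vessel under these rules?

Burn rate 6 mm/s meets the Category FS criterion (Flammable Solid), so the solid fuel tablets are Category FS.
Category FS quantity: three 88 g packs = 264 g.
264 g exceeds the ocean vessel limit of 250 g for Category FS.

No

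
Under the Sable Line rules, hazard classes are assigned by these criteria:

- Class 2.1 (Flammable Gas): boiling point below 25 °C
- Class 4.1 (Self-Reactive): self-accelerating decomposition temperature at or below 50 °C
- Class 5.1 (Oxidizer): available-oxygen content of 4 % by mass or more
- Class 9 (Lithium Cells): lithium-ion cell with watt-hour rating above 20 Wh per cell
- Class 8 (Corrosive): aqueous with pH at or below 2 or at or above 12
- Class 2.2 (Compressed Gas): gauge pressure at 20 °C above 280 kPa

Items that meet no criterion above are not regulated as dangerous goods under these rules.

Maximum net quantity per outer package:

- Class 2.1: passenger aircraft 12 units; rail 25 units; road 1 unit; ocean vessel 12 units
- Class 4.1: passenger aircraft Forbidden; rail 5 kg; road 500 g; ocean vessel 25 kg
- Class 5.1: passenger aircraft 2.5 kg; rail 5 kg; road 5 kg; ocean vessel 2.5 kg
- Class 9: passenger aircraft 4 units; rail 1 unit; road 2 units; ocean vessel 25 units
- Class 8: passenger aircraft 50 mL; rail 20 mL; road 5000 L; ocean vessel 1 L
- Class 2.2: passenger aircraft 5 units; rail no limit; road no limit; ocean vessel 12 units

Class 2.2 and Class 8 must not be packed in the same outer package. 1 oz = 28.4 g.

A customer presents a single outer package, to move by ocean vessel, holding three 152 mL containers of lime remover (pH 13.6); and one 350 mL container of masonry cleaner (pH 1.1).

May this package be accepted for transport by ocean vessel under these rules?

Lime remover: pH 13.6 ≥ 12 → Class 8 (Corrosive).
With pH 1.1 (≤ 2), the masonry cleaner falls in Class 8.
Total Class 8: (three 152 mL containers = 456 mL) + 350 mL = 806 mL.
806 mL ≤ 1 L (ocean vessel limit, Class 8) — within limit.

Yes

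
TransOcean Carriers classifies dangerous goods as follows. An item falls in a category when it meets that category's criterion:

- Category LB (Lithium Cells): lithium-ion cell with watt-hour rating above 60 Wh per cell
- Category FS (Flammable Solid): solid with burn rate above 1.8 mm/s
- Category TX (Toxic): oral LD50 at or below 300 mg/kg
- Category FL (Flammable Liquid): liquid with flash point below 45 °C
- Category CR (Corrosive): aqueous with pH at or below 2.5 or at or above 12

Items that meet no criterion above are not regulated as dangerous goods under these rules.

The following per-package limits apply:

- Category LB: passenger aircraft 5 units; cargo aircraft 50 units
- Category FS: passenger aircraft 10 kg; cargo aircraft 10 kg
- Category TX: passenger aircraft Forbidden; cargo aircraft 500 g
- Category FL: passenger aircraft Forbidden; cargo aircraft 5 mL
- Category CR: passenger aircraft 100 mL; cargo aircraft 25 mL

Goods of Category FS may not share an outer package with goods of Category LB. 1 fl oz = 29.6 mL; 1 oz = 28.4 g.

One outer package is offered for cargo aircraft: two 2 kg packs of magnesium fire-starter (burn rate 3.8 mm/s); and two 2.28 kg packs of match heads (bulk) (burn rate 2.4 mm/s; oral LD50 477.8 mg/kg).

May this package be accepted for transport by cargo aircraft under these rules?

Yes

Burn rate 3.8 mm/s meets the Category FS criterion (Flammable Solid), so the magnesium fire-starter is Category FS.
Match heads (bulk): burn rate 2.4 mm/s > 1.8 mm/s → Category FS (Flammable Solid).
Total Category FS: (two 2 kg packs = 4 kg) + (two 2.28 kg packs = 4.56 kg) = 8.56 kg.
8.56 kg ≤ 10 kg (cargo aircraft limit, Category FS) — within limit.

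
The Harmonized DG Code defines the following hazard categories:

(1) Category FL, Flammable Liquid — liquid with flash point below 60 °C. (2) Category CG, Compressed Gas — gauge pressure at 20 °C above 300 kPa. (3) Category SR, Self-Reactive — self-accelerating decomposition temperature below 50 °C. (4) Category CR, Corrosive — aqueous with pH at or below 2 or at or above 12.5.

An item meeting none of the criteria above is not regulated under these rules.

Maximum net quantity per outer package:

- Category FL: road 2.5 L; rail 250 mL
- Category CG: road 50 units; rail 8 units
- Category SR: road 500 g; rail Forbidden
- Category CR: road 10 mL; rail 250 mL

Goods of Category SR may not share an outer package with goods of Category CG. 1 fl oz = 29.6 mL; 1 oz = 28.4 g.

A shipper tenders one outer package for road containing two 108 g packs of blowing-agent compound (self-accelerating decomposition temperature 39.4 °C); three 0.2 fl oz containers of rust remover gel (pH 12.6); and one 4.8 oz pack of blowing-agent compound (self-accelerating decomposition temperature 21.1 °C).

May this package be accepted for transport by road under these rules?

Self-accelerating decomposition temperature 39.4 °C meets the Category SR criterion (Self-Reactive), so the blowing-agent compound is Category SR.
Rust remover gel: pH 12.6 ≥ 12.5 → Category CR (Corrosive).
Blowing-agent compound: self-accelerating decomposition temperature 21.1 °C < 50 °C → Category SR (Self-Reactive).
Category SR net quantity: (two 108 g packs = 216 g) + (one 4.8 oz pack = 136.32 g) = 352.32 g.
352.32 g ≤ 500 g (road limit, Category SR) — within limit.
Category CR quantity: three 0.2 fl oz containers = 17.76 mL.
17.76 mL exceeds the road limit of 10 mL for Category CR.
The segregation rule (Category SR with Category CG) does not apply to Category SR with Category CR.

No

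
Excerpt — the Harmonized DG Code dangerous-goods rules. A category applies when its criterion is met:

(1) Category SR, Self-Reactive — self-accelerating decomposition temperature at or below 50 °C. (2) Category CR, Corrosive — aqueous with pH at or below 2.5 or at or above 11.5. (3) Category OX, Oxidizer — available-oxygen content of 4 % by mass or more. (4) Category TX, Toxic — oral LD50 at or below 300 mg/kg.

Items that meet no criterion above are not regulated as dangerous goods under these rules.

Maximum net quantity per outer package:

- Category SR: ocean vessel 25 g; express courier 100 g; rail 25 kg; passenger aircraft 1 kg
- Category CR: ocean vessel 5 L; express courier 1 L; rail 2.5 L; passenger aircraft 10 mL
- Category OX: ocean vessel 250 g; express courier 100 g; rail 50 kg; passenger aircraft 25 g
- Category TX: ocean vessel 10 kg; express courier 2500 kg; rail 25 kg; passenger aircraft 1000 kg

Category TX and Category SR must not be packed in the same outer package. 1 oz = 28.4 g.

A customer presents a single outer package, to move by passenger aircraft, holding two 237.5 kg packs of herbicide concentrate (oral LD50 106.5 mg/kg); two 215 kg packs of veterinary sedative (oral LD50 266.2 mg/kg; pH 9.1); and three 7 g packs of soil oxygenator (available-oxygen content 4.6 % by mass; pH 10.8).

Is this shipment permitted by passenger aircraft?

Yes

Oral LD50 106.5 mg/kg meets the Category TX criterion (Toxic), so the herbicide concentrate is Category TX.
The veterinary sedative has oral LD50 266.2 mg/kg, which is ≤ 300 mg/kg, so it is Category TX (Toxic).
Soil oxygenator: available-oxygen content 4.6 % by mass ≥ 4 % by mass → Category OX (Oxidizer).
Total Category TX: (two 237.5 kg packs = 475 kg) + (two 215 kg packs = 430 kg) = 905 kg.
905 kg ≤ 1000 kg (passenger aircraft limit, Category TX) — within limit.
Category OX quantity: three 7 g packs = 21 g.
That is within the Category OX passenger aircraft limit of 25 g.
The segregation rule (Category TX with Category SR) does not apply to Category TX with Category OX.
Every hazard category is within its passenger aircraft limit and no segregation rule is violated.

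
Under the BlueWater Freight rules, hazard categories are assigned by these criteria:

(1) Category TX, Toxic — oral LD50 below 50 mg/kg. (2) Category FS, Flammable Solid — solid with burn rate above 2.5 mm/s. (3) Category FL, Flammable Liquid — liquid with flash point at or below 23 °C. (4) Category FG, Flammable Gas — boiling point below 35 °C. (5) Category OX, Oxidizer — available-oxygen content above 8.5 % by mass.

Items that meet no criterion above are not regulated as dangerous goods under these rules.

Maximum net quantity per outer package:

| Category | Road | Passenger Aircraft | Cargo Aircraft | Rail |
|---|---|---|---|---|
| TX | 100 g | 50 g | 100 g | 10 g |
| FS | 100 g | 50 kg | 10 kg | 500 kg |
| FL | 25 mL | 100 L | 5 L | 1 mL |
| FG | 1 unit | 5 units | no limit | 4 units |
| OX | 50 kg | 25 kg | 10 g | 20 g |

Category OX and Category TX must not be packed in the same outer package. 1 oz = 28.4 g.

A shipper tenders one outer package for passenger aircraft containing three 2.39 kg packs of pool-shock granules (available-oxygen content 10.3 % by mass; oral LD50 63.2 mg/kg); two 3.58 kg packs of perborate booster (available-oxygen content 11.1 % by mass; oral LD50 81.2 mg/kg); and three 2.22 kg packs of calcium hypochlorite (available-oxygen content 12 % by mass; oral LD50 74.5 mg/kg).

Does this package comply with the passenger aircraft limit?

The pool-shock granules have available-oxygen content 10.3 % by mass, which is > 8.5 % by mass, so they are Category OX (Oxidizer).
Available-oxygen content 11.1 % by mass meets the Category OX criterion (Oxidizer), so the perborate booster is Category OX.
With available-oxygen content 12 % by mass (> 8.5 % by mass), the calcium hypochlorite falls in Category OX.
Total Category OX: (three 2.39 kg packs = 7.17 kg) + (two 3.58 kg packs = 7.16 kg) + (three 2.22 kg packs = 6.66 kg) = 20.99 kg.
20.99 kg ≤ 25 kg (passenger aircraft limit, Category OX) — within limit.

Yes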